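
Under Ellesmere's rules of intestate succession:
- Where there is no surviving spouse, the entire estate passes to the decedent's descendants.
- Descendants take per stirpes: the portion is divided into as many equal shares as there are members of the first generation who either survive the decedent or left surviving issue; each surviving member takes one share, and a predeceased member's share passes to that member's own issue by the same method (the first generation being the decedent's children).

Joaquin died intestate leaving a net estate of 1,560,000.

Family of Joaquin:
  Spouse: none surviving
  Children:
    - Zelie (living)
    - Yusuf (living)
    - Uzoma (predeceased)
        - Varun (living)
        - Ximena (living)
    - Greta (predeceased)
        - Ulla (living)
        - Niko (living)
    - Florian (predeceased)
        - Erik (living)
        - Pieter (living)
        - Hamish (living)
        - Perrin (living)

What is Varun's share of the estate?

The entire 1,560,000 passes to the descendants.
That amount (1,560,000) is divided into 5 shares of 312,000: Zelie and Yusuf each take 312,000; Uzoma's 312,000 share passes to Uzoma's issue; Greta's 312,000 share passes to Greta's issue; Florian's 312,000 share passes to Florian's issue.
Uzoma's share (312,000) is divided into 2 shares of 156,000: Varun and Ximena each take 156,000.
Greta's share (312,000) is divided into 2 shares of 156,000: Ulla and Niko each take 156,000.
Florian's share (312,000) is divided into 4 shares of 78,000: Erik, Pieter, Hamish, and Perrin each take 78,000.

Varun receives 156,000.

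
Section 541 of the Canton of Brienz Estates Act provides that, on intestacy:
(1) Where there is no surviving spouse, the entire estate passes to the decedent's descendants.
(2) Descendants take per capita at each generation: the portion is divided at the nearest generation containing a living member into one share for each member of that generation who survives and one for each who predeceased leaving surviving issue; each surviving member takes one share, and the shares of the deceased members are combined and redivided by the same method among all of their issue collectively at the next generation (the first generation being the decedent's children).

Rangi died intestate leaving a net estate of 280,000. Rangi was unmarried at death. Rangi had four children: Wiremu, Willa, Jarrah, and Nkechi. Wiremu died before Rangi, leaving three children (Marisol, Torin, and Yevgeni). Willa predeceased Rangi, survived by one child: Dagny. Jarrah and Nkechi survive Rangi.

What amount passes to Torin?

The entire 280,000 passes to the descendants.
That amount (280,000) is divided at the children's generation into 4 shares of 70,000. Jarrah and Nkechi each take 70,000. The 2 shares of the deceased (Wiremu and Willa) are combined into a pool of 140,000.
That pool (140,000) is divided at the grandchildren's generation equally among Marisol, Torin, Yevgeni, and Dagny: 35,000 each.

Torin receives 35,000.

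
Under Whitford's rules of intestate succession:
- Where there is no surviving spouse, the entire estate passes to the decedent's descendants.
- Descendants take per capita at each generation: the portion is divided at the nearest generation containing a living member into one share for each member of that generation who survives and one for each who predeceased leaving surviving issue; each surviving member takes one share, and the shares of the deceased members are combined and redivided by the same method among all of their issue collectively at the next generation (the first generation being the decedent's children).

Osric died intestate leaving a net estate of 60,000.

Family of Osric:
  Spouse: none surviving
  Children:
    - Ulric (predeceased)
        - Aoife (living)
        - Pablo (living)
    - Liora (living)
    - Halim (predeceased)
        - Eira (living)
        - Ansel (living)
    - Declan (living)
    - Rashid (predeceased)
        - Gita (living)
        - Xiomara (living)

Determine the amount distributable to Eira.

The entire 60,000 passes to the descendants.
That amount (60,000) is divided at the children's generation into 5 shares of 12,000. Liora and Declan each take 12,000. The 3 shares of the deceased (Ulric, Halim, and Rashid) are combined into a pool of 36,000.
That pool (36,000) is divided at the grandchildren's generation equally among Aoife, Pablo, Eira, Ansel, Gita, and Xiomara: 6,000 each.

Eira receives 6,000.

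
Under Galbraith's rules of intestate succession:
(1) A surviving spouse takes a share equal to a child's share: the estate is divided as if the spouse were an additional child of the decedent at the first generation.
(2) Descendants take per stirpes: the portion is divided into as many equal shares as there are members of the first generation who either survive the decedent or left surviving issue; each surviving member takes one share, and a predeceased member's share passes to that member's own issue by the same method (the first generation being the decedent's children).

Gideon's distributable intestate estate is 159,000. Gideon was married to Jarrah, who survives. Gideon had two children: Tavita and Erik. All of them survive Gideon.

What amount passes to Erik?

The spouse counts as an additional share at the children's level, so there are 3 primary shares of 53,000. Jarrah takes one such share (53,000).
The children's combined portion (106,000) is divided into 2 shares of 53,000: Tavita and Erik each take 53,000.

Erik receives 53,000.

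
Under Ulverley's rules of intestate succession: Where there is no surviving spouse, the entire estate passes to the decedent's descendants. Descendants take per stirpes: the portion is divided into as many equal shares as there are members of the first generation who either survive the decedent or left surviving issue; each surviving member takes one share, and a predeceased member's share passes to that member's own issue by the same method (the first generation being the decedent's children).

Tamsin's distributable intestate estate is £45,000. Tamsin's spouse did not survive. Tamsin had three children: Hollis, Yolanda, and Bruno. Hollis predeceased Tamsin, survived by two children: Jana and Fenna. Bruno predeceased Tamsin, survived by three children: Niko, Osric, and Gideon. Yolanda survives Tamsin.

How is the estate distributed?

Jana: £7,500; Fenna: £7,500; Yolanda: £15,000; Niko: £5,000; Osric: £5,000; Gideon: £5,000

The entire £45,000 passes to the descendants.
That amount (£45,000) is divided into 3 shares of £15,000: Yolanda takes £15,000; Hollis's £15,000 share passes to Hollis's issue; Bruno's £15,000 share passes to Bruno's issue.
Hollis's share (£15,000) is divided into 2 shares of £7,500: Jana and Fenna each take £7,500.
Bruno's share (£15,000) is divided into 3 shares of £5,000: Niko, Osric, and Gideon each take £5,000.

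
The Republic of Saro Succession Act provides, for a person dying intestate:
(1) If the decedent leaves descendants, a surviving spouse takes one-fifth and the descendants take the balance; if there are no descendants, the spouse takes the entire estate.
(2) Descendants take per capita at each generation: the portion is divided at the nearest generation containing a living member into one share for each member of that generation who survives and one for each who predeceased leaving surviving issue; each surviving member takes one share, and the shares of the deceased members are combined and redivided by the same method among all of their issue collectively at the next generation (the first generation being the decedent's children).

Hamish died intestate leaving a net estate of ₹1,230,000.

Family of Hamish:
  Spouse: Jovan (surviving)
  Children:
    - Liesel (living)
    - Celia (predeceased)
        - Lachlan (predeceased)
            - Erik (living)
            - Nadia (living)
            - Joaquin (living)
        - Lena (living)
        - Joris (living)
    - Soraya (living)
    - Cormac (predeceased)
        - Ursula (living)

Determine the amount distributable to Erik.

Jovan takes one-fifth of ₹1,230,000 = ₹246,000. The remaining ₹984,000 passes to the descendants.
The descendants' portion (₹984,000) is divided at the children's generation into 4 shares of ₹246,000. Liesel and Soraya each take ₹246,000. The 2 shares of the deceased (Celia and Cormac) are combined into a pool of ₹492,000.
That pool (₹492,000) is divided at the grandchildren's generation into 4 shares of ₹123,000. Lena, Joris, and Ursula each take ₹123,000. The remaining share for the deceased Lachlan (₹123,000) is carried to the next generation.
That pool (₹123,000) is divided at the great-grandchildren's generation equally among Erik, Nadia, and Joaquin: ₹41,000 each.

Erik receives ₹41,000.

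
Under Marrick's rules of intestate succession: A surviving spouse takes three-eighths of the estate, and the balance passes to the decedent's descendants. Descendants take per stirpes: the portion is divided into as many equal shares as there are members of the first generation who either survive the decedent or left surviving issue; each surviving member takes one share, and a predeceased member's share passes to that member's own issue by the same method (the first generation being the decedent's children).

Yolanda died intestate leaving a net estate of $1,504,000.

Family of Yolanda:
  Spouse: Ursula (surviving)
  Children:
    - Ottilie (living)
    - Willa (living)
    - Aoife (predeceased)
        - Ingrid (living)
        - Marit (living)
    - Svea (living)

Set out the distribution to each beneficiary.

Ursula: $564,000; Ottilie: $235,000; Willa: $235,000; Ingrid: $117,500; Marit: $117,500; Svea: $235,000

Ursula takes three-eighths of $1,504,000 = $564,000. The remaining $940,000 passes to the descendants.
The descendants' portion ($940,000) is divided into 4 shares of $235,000: Ottilie, Willa, and Svea each take $235,000; Aoife's $235,000 share passes to Aoife's issue.
Aoife's share ($235,000) is divided into 2 shares of $117,500: Ingrid and Marit each take $117,500.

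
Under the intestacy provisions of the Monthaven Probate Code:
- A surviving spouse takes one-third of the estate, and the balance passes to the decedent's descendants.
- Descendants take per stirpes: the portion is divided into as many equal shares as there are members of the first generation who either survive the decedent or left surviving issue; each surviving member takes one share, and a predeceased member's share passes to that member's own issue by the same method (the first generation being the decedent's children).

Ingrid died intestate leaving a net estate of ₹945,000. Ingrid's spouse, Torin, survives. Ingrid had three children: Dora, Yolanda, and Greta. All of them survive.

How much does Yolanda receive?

Torin takes one-third of ₹945,000 = ₹315,000. The remaining ₹630,000 passes to the descendants.
The descendants' portion (₹630,000) is divided into 3 shares of ₹210,000: Dora, Yolanda, and Greta each take ₹210,000.

Yolanda receives ₹210,000.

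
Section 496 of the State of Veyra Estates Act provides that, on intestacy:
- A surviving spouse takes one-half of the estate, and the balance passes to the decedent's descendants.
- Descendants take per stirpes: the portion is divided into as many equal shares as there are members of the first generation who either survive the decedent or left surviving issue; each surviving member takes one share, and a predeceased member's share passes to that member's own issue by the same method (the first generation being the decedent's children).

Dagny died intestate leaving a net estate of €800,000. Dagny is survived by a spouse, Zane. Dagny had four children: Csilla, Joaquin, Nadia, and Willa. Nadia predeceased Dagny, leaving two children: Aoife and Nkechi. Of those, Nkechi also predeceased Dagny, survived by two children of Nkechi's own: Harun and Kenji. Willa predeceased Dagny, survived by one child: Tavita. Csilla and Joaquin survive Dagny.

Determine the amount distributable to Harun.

Harun receives €25,000.

Zane takes one-half of €800,000 = €400,000. The remaining €400,000 passes to the descendants.
The descendants' portion (€400,000) is divided into 4 shares of €100,000: Csilla and Joaquin each take €100,000; Nadia's €100,000 share passes to Nadia's issue; Willa's €100,000 share passes to Willa's issue.
Nadia's share (€100,000) is divided into 2 shares of €50,000: Aoife takes €50,000; Nkechi's €50,000 share passes to Nkechi's issue.
Nkechi's share (€50,000) is divided into 2 shares of €25,000: Harun and Kenji each take €25,000.
Willa's share (€100,000) passes entirely to Tavita.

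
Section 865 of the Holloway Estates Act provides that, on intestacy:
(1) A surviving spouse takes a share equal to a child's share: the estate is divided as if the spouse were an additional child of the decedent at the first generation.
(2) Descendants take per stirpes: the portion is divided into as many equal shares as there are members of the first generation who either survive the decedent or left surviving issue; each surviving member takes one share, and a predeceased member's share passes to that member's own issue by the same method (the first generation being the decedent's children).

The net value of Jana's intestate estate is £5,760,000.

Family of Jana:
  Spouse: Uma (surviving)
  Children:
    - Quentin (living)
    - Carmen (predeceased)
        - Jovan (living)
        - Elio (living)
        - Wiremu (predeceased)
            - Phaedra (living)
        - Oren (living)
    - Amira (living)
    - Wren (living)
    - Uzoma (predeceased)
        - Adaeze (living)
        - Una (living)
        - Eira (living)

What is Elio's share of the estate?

Elio receives £240,000.

The spouse counts as an additional share at the children's level, so there are 6 primary shares of £960,000. Uma takes one such share (£960,000).
The children's combined portion (£4,800,000) is divided into 5 shares of £960,000: Quentin, Amira, and Wren each take £960,000; Carmen's £960,000 share passes to Carmen's issue; Uzoma's £960,000 share passes to Uzoma's issue.
Carmen's share (£960,000) is divided into 4 shares of £240,000: Jovan, Elio, and Oren each take £240,000; Wiremu's £240,000 share passes to Wiremu's issue.
Wiremu's share (£240,000) passes entirely to Phaedra.
Uzoma's share (£960,000) is divided into 3 shares of £320,000: Adaeze, Una, and Eira each take £320,000.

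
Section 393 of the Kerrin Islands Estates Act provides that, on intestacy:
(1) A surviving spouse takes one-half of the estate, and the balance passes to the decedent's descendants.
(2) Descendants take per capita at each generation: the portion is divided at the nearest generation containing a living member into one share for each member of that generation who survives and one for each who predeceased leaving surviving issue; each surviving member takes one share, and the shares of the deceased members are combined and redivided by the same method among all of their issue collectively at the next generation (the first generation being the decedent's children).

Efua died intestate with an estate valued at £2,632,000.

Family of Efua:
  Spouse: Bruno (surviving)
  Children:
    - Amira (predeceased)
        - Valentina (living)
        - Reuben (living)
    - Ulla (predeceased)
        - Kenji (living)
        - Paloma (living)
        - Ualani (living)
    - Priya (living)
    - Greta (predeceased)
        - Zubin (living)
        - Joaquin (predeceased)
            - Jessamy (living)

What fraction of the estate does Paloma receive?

Bruno takes one-half of £2,632,000 = £1,316,000. The remaining £1,316,000 passes to the descendants.
The descendants' portion (£1,316,000) is divided at the children's generation into 4 shares of £329,000. Priya takes £329,000. The 3 shares of the deceased (Amira, Ulla, and Greta) are combined into a pool of £987,000.
That pool (£987,000) is divided at the grandchildren's generation into 7 shares of £141,000. Valentina, Reuben, Kenji, Paloma, Ualani, and Zubin each take £141,000. The remaining share for the deceased Joaquin (£141,000) is carried to the next generation.
That pool (£141,000) passes entirely to Jessamy, the sole taker at the great-grandchildren's generation.

Paloma receives 3/56 of the estate.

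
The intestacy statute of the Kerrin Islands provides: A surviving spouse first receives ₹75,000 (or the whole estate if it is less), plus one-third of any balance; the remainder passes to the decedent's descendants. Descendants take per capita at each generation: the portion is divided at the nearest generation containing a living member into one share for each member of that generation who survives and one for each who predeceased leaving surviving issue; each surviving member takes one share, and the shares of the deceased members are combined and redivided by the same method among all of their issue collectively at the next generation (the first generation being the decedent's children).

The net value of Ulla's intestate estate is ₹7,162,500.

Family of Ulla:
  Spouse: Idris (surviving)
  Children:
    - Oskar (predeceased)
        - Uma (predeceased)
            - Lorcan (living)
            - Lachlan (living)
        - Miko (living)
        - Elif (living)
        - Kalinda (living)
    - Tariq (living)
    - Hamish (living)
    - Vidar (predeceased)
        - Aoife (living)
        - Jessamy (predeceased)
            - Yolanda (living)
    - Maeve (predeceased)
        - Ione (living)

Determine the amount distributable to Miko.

Miko receives ₹405,000.

Idris first takes ₹75,000, leaving a balance of ₹7,087,500. Idris then takes one-third of the balance (₹2,362,500), for a total of ₹2,437,500. The remaining ₹4,725,000 passes to the descendants.
The descendants' portion (₹4,725,000) is divided at the children's generation into 5 shares of ₹945,000. Tariq and Hamish each take ₹945,000. The 3 shares of the deceased (Oskar, Vidar, and Maeve) are combined into a pool of ₹2,835,000.
That pool (₹2,835,000) is divided at the grandchildren's generation into 7 shares of ₹405,000. Miko, Elif, Kalinda, Aoife, and Ione each take ₹405,000. The 2 shares of the deceased (Uma and Jessamy) are combined into a pool of ₹810,000.
That pool (₹810,000) is divided at the great-grandchildren's generation equally among Lorcan, Lachlan, and Yolanda: ₹270,000 each.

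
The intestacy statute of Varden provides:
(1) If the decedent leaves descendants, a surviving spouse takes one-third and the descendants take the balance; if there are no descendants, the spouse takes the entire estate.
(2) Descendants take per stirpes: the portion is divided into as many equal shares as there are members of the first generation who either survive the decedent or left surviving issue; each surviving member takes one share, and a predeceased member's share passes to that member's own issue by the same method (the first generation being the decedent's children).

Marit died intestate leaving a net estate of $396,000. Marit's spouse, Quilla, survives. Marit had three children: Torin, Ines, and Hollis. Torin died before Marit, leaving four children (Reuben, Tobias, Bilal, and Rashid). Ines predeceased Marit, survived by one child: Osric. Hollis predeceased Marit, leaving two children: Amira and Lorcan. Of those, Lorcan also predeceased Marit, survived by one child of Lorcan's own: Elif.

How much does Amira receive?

Amira receives $44,000.

Quilla takes one-third of $396,000 = $132,000. The remaining $264,000 passes to the descendants.
The descendants' portion ($264,000) is divided into 3 shares of $88,000: Torin's $88,000 share passes to Torin's issue; Ines's $88,000 share passes to Ines's issue; Hollis's $88,000 share passes to Hollis's issue.
Torin's share ($88,000) is divided into 4 shares of $22,000: Reuben, Tobias, Bilal, and Rashid each take $22,000.
Ines's share ($88,000) passes entirely to Osric.
Hollis's share ($88,000) is divided into 2 shares of $44,000: Amira takes $44,000; Lorcan's $44,000 share passes to Lorcan's issue.
Lorcan's share ($44,000) passes entirely to Elif.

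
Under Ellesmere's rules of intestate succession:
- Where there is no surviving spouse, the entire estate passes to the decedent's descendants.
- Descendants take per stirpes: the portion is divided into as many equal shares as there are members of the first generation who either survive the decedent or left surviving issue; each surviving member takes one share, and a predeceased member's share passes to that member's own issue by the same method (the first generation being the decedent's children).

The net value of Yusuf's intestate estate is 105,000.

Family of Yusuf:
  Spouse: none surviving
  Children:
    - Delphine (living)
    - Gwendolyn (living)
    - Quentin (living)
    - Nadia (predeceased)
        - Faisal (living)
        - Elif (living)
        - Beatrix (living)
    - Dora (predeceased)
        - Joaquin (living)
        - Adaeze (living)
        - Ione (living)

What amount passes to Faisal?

The entire 105,000 passes to the descendants.
That amount (105,000) is divided into 5 shares of 21,000: Delphine, Gwendolyn, and Quentin each take 21,000; Nadia's 21,000 share passes to Nadia's issue; Dora's 21,000 share passes to Dora's issue.
Nadia's share (21,000) is divided into 3 shares of 7,000: Faisal, Elif, and Beatrix each take 7,000.
Dora's share (21,000) is divided into 3 shares of 7,000: Joaquin, Adaeze, and Ione each take 7,000.

Faisal receives 7,000.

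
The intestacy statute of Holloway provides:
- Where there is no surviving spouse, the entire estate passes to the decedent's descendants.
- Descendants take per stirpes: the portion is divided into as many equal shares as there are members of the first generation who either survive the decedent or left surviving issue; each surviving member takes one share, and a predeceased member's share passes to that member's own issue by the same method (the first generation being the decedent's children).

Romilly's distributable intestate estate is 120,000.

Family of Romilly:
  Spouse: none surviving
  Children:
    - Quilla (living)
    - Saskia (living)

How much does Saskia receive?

The entire 120,000 passes to the descendants.
That amount (120,000) is divided into 2 shares of 60,000: Quilla and Saskia each take 60,000.

Saskia receives 60,000.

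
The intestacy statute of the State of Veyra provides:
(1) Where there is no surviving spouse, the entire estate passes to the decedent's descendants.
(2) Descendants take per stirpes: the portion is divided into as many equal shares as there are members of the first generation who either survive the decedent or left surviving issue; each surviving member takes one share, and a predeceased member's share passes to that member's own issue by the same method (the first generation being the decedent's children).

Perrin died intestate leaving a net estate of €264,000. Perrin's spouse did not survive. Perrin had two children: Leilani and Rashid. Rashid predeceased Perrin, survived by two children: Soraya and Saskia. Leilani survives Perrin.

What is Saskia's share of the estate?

The entire €264,000 passes to the descendants.
That amount (€264,000) is divided into 2 shares of €132,000: Leilani takes €132,000; Rashid's €132,000 share passes to Rashid's issue.
Rashid's share (€132,000) is divided into 2 shares of €66,000: Soraya and Saskia each take €66,000.

Saskia receives €66,000.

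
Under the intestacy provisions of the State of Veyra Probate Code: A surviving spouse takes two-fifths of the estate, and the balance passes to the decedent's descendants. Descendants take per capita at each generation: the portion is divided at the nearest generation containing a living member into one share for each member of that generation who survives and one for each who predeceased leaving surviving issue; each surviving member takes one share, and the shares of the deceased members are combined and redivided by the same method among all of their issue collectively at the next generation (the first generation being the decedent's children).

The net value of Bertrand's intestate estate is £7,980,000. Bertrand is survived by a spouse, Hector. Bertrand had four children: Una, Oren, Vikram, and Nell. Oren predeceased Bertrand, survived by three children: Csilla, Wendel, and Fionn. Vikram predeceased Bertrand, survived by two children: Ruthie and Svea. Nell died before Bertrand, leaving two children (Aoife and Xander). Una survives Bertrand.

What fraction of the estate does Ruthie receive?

Hector takes two-fifths of £7,980,000 = £3,192,000. The remaining £4,788,000 passes to the descendants.
The descendants' portion (£4,788,000) is divided at the children's generation into 4 shares of £1,197,000. Una takes £1,197,000. The 3 shares of the deceased (Oren, Vikram, and Nell) are combined into a pool of £3,591,000.
That pool (£3,591,000) is divided at the grandchildren's generation equally among Csilla, Wendel, Fionn, Ruthie, Svea, Aoife, and Xander: £513,000 each.

Ruthie receives 9/140 of the estate.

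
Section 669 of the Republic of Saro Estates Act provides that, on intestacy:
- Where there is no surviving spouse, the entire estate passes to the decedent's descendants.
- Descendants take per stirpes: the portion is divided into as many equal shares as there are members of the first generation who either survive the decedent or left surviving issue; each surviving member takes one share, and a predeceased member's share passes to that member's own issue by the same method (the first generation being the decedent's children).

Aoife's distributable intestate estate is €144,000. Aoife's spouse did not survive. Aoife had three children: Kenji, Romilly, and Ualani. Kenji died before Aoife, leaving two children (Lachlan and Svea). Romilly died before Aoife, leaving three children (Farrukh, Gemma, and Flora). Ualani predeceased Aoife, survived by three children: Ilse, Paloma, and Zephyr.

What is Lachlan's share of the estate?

The entire €144,000 passes to the descendants.
That amount (€144,000) is divided into 3 shares of €48,000: Kenji's €48,000 share passes to Kenji's issue; Romilly's €48,000 share passes to Romilly's issue; Ualani's €48,000 share passes to Ualani's issue.
Kenji's share (€48,000) is divided into 2 shares of €24,000: Lachlan and Svea each take €24,000.
Romilly's share (€48,000) is divided into 3 shares of €16,000: Farrukh, Gemma, and Flora each take €16,000.
Ualani's share (€48,000) is divided into 3 shares of €16,000: Ilse, Paloma, and Zephyr each take €16,000.

Lachlan receives €24,000.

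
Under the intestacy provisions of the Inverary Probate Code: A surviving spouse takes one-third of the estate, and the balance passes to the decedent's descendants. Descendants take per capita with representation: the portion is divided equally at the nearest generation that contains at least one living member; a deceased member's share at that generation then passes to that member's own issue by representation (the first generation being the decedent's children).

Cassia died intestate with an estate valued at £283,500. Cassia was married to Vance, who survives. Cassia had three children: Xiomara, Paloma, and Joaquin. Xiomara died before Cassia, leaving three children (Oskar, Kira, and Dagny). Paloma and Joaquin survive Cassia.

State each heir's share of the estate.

Vance: £94,500; Oskar: £21,000; Kira: £21,000; Dagny: £21,000; Paloma: £63,000; Joaquin: £63,000

Vance takes one-third of £283,500 = £94,500. The remaining £189,000 passes to the descendants.
The descendants' portion (£189,000) is divided into 3 shares of £63,000: Paloma and Joaquin each take £63,000; Xiomara's £63,000 share passes to Xiomara's issue.
Xiomara's share (£63,000) is divided into 3 shares of £21,000: Oskar, Kira, and Dagny each take £21,000.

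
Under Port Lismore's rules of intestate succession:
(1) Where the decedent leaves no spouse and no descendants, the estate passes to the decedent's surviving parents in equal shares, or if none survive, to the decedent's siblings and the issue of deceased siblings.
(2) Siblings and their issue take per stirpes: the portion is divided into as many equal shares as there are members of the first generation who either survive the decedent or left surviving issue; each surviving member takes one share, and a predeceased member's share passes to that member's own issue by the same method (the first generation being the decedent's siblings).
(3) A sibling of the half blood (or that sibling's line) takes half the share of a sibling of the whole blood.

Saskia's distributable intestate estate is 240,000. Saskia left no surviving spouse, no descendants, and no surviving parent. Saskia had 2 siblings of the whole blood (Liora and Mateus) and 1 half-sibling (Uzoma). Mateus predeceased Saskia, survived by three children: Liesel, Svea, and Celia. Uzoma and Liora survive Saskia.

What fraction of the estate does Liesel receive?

Liesel receives 2/15 of the estate.

The entire 240,000 passes to the siblings and their issue.
Counting each half-blood sibling's line as half a unit, there are 5/2 units in 240,000, so one unit is 96,000. Whole-blood lines (Liora and Mateus) take 96,000 each; half-blood lines (Uzoma) take 48,000 each.
Mateus's share (96,000) is divided into 3 shares of 32,000: Liesel, Svea, and Celia each take 32,000.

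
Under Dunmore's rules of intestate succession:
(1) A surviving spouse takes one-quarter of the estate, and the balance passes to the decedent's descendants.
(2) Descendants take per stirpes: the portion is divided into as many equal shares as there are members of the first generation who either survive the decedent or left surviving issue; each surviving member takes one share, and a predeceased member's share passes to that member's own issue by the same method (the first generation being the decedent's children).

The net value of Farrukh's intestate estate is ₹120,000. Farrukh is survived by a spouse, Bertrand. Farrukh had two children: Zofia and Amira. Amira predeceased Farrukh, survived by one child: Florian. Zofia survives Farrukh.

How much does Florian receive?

Florian receives ₹45,000.

Bertrand takes one-quarter of ₹120,000 = ₹30,000. The remaining ₹90,000 passes to the descendants.
The descendants' portion (₹90,000) is divided into 2 shares of ₹45,000: Zofia takes ₹45,000; Amira's ₹45,000 share passes to Amira's issue.
Amira's share (₹45,000) passes entirely to Florian.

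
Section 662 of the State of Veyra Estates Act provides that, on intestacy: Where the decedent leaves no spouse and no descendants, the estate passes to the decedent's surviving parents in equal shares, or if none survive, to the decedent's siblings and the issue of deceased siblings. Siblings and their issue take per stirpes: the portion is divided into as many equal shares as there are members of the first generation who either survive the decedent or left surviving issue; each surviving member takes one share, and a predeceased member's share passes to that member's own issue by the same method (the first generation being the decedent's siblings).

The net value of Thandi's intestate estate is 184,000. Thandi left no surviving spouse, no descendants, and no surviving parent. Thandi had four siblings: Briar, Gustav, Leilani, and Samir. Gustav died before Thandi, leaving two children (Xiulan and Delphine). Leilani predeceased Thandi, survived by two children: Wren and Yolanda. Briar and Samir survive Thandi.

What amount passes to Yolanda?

Yolanda receives 23,000.

The entire 184,000 passes to the siblings and their issue.
That amount (184,000) is divided into 4 shares of 46,000: Briar and Samir each take 46,000; Gustav's 46,000 share passes to Gustav's issue; Leilani's 46,000 share passes to Leilani's issue.
Gustav's share (46,000) is divided into 2 shares of 23,000: Xiulan and Delphine each take 23,000.
Leilani's share (46,000) is divided into 2 shares of 23,000: Wren and Yolanda each take 23,000.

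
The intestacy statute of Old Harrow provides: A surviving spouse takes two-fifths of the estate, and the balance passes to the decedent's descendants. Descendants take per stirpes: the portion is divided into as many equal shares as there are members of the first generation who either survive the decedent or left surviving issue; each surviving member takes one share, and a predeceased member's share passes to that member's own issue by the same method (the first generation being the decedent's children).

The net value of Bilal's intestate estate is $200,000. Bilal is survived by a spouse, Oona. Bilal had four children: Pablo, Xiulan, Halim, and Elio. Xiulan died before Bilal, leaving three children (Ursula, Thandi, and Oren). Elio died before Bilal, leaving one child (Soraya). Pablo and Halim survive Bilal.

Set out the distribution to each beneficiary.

Oona: $80,000; Pablo: $30,000; Ursula: $10,000; Thandi: $10,000; Oren: $10,000; Halim: $30,000; Soraya: $30,000

Oona takes two-fifths of $200,000 = $80,000. The remaining $120,000 passes to the descendants.
The descendants' portion ($120,000) is divided into 4 shares of $30,000: Pablo and Halim each take $30,000; Xiulan's $30,000 share passes to Xiulan's issue; Elio's $30,000 share passes to Elio's issue.
Xiulan's share ($30,000) is divided into 3 shares of $10,000: Ursula, Thandi, and Oren each take $10,000.
Elio's share ($30,000) passes entirely to Soraya.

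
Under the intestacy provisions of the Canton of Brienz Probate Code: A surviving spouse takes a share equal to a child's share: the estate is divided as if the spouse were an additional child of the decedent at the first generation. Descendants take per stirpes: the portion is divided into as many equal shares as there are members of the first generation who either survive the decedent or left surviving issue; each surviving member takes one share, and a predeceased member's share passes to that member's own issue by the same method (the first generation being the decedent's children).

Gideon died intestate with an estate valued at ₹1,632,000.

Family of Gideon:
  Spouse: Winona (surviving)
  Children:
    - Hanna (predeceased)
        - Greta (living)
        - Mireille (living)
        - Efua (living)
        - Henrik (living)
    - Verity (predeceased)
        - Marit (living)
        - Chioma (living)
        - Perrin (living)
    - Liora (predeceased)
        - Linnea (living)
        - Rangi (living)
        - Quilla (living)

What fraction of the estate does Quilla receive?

Quilla receives 1/12 of the estate.

The spouse counts as an additional share at the children's level, so there are 4 primary shares of ₹408,000. Winona takes one such share (₹408,000).
The children's combined portion (₹1,224,000) is divided into 3 shares of ₹408,000: Hanna's ₹408,000 share passes to Hanna's issue; Verity's ₹408,000 share passes to Verity's issue; Liora's ₹408,000 share passes to Liora's issue.
Hanna's share (₹408,000) is divided into 4 shares of ₹102,000: Greta, Mireille, Efua, and Henrik each take ₹102,000.
Verity's share (₹408,000) is divided into 3 shares of ₹136,000: Marit, Chioma, and Perrin each take ₹136,000.
Liora's share (₹408,000) is divided into 3 shares of ₹136,000: Linnea, Rangi, and Quilla each take ₹136,000.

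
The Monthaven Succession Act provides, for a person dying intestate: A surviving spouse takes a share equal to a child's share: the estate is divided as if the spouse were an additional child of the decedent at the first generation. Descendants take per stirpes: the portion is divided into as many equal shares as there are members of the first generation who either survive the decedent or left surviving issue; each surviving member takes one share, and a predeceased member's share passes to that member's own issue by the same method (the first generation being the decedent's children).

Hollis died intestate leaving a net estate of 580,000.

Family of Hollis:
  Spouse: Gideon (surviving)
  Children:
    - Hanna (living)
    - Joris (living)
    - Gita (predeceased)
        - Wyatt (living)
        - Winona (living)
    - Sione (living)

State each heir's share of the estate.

The spouse counts as an additional share at the children's level, so there are 5 primary shares of 116,000. Gideon takes one such share (116,000).
The children's combined portion (464,000) is divided into 4 shares of 116,000: Hanna, Joris, and Sione each take 116,000; Gita's 116,000 share passes to Gita's issue.
Gita's share (116,000) is divided into 2 shares of 58,000: Wyatt and Winona each take 58,000.

Gideon: 116,000; Hanna: 116,000; Joris: 116,000; Wyatt: 58,000; Winona: 58,000; Sione: 116,000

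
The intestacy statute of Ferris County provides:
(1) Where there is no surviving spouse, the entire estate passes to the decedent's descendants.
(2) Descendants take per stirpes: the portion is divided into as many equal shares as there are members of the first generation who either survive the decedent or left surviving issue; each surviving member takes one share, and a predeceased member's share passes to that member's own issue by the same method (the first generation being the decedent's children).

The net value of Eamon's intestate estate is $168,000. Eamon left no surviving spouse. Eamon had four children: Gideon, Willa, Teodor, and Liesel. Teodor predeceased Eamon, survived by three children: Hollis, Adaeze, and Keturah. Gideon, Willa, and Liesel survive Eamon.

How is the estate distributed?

The entire $168,000 passes to the descendants.
That amount ($168,000) is divided into 4 shares of $42,000: Gideon, Willa, and Liesel each take $42,000; Teodor's $42,000 share passes to Teodor's issue.
Teodor's share ($42,000) is divided into 3 shares of $14,000: Hollis, Adaeze, and Keturah each take $14,000.

Gideon: $42,000; Willa: $42,000; Hollis: $14,000; Adaeze: $14,000; Keturah: $14,000; Liesel: $42,000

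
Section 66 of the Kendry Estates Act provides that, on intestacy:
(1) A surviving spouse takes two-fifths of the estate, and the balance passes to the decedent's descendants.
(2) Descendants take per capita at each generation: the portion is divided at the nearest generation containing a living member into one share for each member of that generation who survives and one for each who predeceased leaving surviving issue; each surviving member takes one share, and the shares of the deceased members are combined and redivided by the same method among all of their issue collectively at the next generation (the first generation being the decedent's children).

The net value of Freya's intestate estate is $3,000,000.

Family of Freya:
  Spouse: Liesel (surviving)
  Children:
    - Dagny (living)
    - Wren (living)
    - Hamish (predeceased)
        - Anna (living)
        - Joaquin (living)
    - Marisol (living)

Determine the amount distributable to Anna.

Anna receives $225,000.

Liesel takes two-fifths of $3,000,000 = $1,200,000. The remaining $1,800,000 passes to the descendants.
The descendants' portion ($1,800,000) is divided at the children's generation into 4 shares of $450,000. Dagny, Wren, and Marisol each take $450,000. The remaining share for the deceased Hamish ($450,000) is carried to the next generation.
That pool ($450,000) is divided at the grandchildren's generation equally among Anna and Joaquin: $225,000 each.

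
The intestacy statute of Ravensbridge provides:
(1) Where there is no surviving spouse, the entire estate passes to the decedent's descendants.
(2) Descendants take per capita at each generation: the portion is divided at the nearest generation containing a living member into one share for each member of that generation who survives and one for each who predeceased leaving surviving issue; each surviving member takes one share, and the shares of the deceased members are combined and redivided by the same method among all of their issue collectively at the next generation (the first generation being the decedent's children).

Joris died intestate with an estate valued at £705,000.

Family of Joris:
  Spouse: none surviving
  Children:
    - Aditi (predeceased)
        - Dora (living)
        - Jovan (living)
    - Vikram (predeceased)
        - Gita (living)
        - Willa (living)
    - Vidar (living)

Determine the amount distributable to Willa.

Willa receives £117,500.

The entire £705,000 passes to the descendants.
That amount (£705,000) is divided at the children's generation into 3 shares of £235,000. Vidar takes £235,000. The 2 shares of the deceased (Aditi and Vikram) are combined into a pool of £470,000.
That pool (£470,000) is divided at the grandchildren's generation equally among Dora, Jovan, Gita, and Willa: £117,500 each.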